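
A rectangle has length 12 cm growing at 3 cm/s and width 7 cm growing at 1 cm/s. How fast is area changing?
33 cm²/s

A = lw
dA/dt = w·dl/dt + l·dw/dt = 7·3 + 12·1 = 33 cm²/s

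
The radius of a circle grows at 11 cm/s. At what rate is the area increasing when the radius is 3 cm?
66π cm²/s

A = πr²
dA/dt = 2πr · dr/dt = 2π(3)(11) = 66π cm²/s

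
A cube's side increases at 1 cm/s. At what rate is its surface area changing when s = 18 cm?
216 cm²/s

A = 6s²
dA/dt = 12s · ds/dt = 12·18·1 = 216 cm²/s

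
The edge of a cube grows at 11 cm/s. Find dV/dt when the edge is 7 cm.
1617 cm³/s

V = s³
dV/dt = 3s² · ds/dt = 3·7²·11 = 1617 cm³/s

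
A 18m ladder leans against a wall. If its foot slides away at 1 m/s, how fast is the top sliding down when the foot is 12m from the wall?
2√5/5 ≈ 0.8944 m/s

x² + y² = 18²
2x·dx/dt + 2y·dy/dt = 0
dy/dt = -x/y · dx/dt = -12/(6√5) · 1 = -2√5/5 m/s
The top is descending at 2√5/5 ≈ 0.8944 m/s.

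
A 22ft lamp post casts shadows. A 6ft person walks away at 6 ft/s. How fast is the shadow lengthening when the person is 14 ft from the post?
9/4 ft/s

By similar triangles: 22/(x+s) = 6/s
Solving: s = 6x/16
ds/dt = 6/16 · dx/dt = 3/8 · 6 = 9/4 ft/s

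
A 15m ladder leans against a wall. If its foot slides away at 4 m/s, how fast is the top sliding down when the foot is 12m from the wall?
16/3 ≈ 5.333 m/s

x² + y² = 15²
2x·dx/dt + 2y·dy/dt = 0
dy/dt = -x/y · dx/dt = -12/9 · 4 = -16/3 m/s
The top is descending at 16/3 ≈ 5.333 m/s.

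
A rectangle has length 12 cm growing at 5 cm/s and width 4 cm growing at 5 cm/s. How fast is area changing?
80 cm²/s

A = lw
dA/dt = w·dl/dt + l·dw/dt = 4·5 + 12·5 = 80 cm²/s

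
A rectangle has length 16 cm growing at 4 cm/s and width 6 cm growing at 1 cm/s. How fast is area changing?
40 cm²/s

A = lw
dA/dt = w·dl/dt + l·dw/dt = 6·4 + 16·1 = 40 cm²/s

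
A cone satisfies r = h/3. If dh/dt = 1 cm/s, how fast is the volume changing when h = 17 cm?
289π/9 cm³/s

V = (1/3)π(h/3)²h = πh³/27
dV/dt = πh²/9 · 1
At h = 17: dV/dt = 289π/9 cm³/s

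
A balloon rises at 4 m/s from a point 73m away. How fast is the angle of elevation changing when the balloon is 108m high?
0.017184 rad/s

tan(θ) = y/73
sec²(θ) · dθ/dt = (1/73) · dy/dt
dθ/dt = cos²(θ)/73 · 4 = 73/(73² + 108²) · 4
dθ/dt = 0.017184 rad/s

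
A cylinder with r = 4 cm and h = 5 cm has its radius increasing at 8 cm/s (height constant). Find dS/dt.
208π cm²/s

S = 2πrh + 2πr² (lateral + bases)
dS/dt = (2πh + 4πr)·dr/dt = (2π·5 + 4π·4)·8
= 208π cm²/s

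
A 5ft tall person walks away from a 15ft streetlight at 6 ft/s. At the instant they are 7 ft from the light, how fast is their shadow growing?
3 ft/s

By similar triangles: 15/(x+s) = 5/s
Solving: s = 5x/10
ds/dt = 5/10 · dx/dt = 1/2 · 6 = 3 ft/s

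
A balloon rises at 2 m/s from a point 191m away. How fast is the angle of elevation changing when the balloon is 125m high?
0.007331 rad/s

tan(θ) = y/191
sec²(θ) · dθ/dt = (1/191) · dy/dt
dθ/dt = cos²(θ)/191 · 2 = 191/(191² + 125²) · 2
dθ/dt = 0.007331 rad/s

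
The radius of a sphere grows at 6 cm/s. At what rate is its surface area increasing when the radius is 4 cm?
192π cm²/s

S = 4πr²
dS/dt = dS/dr · dr/dt = 8πr · 6
At r = 4: dS/dt = 192π cm²/s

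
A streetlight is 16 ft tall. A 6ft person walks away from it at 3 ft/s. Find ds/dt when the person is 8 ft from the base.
9/5 ft/s

By similar triangles: 16/(x+s) = 6/s
Solving: s = 6x/10
ds/dt = 6/10 · dx/dt = 3/5 · 3 = 9/5 ft/s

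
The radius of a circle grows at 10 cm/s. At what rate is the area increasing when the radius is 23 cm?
460π cm²/s

A = πr²
dA/dt = 2πr · dr/dt = 2π(23)(10) = 460π cm²/s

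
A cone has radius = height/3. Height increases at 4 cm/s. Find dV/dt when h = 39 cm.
676π cm³/s

V = (1/3)π(h/3)²h = πh³/27
dV/dt = πh²/9 · 4
At h = 39: dV/dt = 676π cm³/s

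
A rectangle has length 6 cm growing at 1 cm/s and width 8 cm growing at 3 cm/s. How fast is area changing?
26 cm²/s

A = lw
dA/dt = w·dl/dt + l·dw/dt = 8·1 + 6·3 = 26 cm²/s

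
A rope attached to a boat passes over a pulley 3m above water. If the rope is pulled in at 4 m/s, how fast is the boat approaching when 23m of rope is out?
23√130/65 ≈ 4.034 m/s

rope² = x² + 3²
x = √(23² - 3²) = 2√130
dx/dt = (rope/x) · d(rope)/dt = (23/(2√130)) · (-4) = -23√130/65 m/s
The boat approaches at 23√130/65 ≈ 4.034 m/s.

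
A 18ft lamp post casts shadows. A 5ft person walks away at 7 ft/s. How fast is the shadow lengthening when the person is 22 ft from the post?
35/13 ft/s

By similar triangles: 18/(x+s) = 5/s
Solving: s = 5x/13
ds/dt = 5/13 · dx/dt = 5/13 · 7 = 35/13 ft/s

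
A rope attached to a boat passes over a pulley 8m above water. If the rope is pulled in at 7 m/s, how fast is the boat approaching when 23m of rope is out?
161√465/465 ≈ 7.466 m/s

rope² = x² + 8²
x = √(23² - 8²) = √465
dx/dt = (rope/x) · d(rope)/dt = (23/√465) · (-7) = -161√465/465 m/s
The boat approaches at 161√465/465 ≈ 7.466 m/s.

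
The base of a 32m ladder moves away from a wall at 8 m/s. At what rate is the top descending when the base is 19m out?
152√663/663 ≈ 5.903 m/s

x² + y² = 32²
2x·dx/dt + 2y·dy/dt = 0
dy/dt = -x/y · dx/dt = -19/√663 · 8 = -152√663/663 m/s
The top is descending at 152√663/663 ≈ 5.903 m/s.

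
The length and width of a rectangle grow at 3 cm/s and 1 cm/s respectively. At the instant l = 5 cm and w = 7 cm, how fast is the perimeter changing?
8 cm/s

P = 2(l + w)
dP/dt = 2(dl/dt + dw/dt) = 2(3 + 1) = 8 cm/s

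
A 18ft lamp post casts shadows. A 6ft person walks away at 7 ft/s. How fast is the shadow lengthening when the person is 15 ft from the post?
7/2 ft/s

By similar triangles: 18/(x+s) = 6/s
Solving: s = 6x/12
ds/dt = 6/12 · dx/dt = 1/2 · 7 = 7/2 ft/s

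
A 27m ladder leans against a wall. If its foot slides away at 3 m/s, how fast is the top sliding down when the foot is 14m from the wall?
42√533/533 ≈ 1.819 m/s

x² + y² = 27²
2x·dx/dt + 2y·dy/dt = 0
dy/dt = -x/y · dx/dt = -14/√533 · 3 = -42√533/533 m/s
The top is descending at 42√533/533 ≈ 1.819 m/s.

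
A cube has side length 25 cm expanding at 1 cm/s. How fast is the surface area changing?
300 cm²/s

A = 6s²
dA/dt = 12s · ds/dt = 12·25·1 = 300 cm²/s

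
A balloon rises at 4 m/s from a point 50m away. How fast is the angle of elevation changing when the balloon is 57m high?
0.034789 rad/s

tan(θ) = y/50
sec²(θ) · dθ/dt = (1/50) · dy/dt
dθ/dt = cos²(θ)/50 · 4 = 50/(50² + 57²) · 4
dθ/dt = 0.034789 rad/s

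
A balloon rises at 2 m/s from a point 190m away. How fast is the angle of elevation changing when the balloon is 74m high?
0.00914 rad/s

tan(θ) = y/190
sec²(θ) · dθ/dt = (1/190) · dy/dt
dθ/dt = cos²(θ)/190 · 2 = 190/(190² + 74²) · 2
dθ/dt = 0.00914 rad/s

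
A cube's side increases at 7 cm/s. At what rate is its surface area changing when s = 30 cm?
2520 cm²/s

A = 6s²
dA/dt = 12s · ds/dt = 12·30·7 = 2520 cm²/s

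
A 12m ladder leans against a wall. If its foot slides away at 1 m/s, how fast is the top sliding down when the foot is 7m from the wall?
7√95/95 ≈ 0.7182 m/s

x² + y² = 12²
2x·dx/dt + 2y·dy/dt = 0
dy/dt = -x/y · dx/dt = -7/√95 · 1 = -7√95/95 m/s
The top is descending at 7√95/95 ≈ 0.7182 m/s.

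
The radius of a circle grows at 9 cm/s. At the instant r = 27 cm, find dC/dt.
18π cm/s

C = 2πr
dC/dt = 2π · dr/dt = 2π · 9 = 18π cm/s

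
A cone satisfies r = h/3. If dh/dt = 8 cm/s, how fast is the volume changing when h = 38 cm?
11552π/9 cm³/s

V = (1/3)π(h/3)²h = πh³/27
dV/dt = πh²/9 · 8
At h = 38: dV/dt = 11552π/9 cm³/s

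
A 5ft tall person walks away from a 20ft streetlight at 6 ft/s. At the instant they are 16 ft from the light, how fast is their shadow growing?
2 ft/s

By similar triangles: 20/(x+s) = 5/s
Solving: s = 5x/15
ds/dt = 5/15 · dx/dt = 1/3 · 6 = 2 ft/s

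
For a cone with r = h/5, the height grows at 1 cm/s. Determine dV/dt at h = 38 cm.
1444π/25 cm³/s

V = (1/3)π(h/5)²h = πh³/75
dV/dt = πh²/25 · 1
At h = 38: dV/dt = 1444π/25 cm³/s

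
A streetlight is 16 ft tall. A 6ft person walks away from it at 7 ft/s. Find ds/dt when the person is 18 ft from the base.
21/5 ft/s

By similar triangles: 16/(x+s) = 6/s
Solving: s = 6x/10
ds/dt = 6/10 · dx/dt = 3/5 · 7 = 21/5 ft/s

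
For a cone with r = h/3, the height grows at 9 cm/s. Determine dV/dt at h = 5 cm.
25π cm³/s

V = (1/3)π(h/3)²h = πh³/27
dV/dt = πh²/9 · 9
At h = 5: dV/dt = 25π cm³/s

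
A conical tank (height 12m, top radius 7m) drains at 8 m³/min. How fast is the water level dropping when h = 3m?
128/(49π) ≈ 0.8315 m/min

r/h = 7/12, so r = (7/12)h
V = (1/3)πr²h = (1/3)π((7/12)h)²h = (49/432)πh³
dV/dh = (49/144)πh²
dh/dt = (dV/dt)/(dV/dh) = -8/((49/144)π·3²) = -128/(49π) m/min
The level is dropping at 128/(49π) ≈ 0.8315 m/min.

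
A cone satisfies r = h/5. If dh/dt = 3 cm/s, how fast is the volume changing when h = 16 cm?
768π/25 cm³/s

V = (1/3)π(h/5)²h = πh³/75
dV/dt = πh²/25 · 3
At h = 16: dV/dt = 768π/25 cm³/s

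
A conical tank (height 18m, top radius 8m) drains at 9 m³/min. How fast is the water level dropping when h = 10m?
729/(1600π) ≈ 0.145 m/min

r/h = 8/18, so r = (4/9)h
V = (1/3)πr²h = (1/3)π((4/9)h)²h = (16/243)πh³
dV/dh = (16/81)πh²
dh/dt = (dV/dt)/(dV/dh) = -9/((16/81)π·10²) = -729/(1600π) m/min
The level is dropping at 729/(1600π) ≈ 0.145 m/min.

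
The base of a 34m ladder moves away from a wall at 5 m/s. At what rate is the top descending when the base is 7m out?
35√123/369 ≈ 1.052 m/s

x² + y² = 34²
2x·dx/dt + 2y·dy/dt = 0
dy/dt = -x/y · dx/dt = -7/(3√123) · 5 = -35√123/369 m/s
The top is descending at 35√123/369 ≈ 1.052 m/s.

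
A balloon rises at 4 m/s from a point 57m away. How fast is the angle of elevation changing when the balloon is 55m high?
0.03634 rad/s

tan(θ) = y/57
sec²(θ) · dθ/dt = (1/57) · dy/dt
dθ/dt = cos²(θ)/57 · 4 = 57/(57² + 55²) · 4
dθ/dt = 0.03634 rad/s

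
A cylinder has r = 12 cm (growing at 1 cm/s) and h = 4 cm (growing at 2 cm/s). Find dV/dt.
384π cm³/s

V = πr²h
dV/dt = 2πrh·dr/dt + πr²·dh/dt
= 2π(12)(4)(1) + π(12)²(2)
= 384π cm³/s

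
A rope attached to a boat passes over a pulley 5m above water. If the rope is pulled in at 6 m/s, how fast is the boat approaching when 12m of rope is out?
72√119/119 ≈ 6.6 m/s

rope² = x² + 5²
x = √(12² - 5²) = √119
dx/dt = (rope/x) · d(rope)/dt = (12/√119) · (-6) = -72√119/119 m/s
The boat approaches at 72√119/119 ≈ 6.6 m/s.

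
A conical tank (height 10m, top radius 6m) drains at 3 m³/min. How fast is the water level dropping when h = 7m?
25/(147π) ≈ 0.05413 m/min

r/h = 6/10, so r = (3/5)h
V = (1/3)πr²h = (1/3)π((3/5)h)²h = (3/25)πh³
dV/dh = (9/25)πh²
dh/dt = (dV/dt)/(dV/dh) = -3/((9/25)π·7²) = -25/(147π) m/min
The level is dropping at 25/(147π) ≈ 0.05413 m/min.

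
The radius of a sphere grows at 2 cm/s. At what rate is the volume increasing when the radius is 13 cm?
1352π cm³/s

V = (4/3)πr³
dV/dt = dV/dr · dr/dt = 4πr² · 2
At r = 13: dV/dt = 1352π cm³/s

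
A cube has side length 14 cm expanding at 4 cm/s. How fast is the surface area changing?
672 cm²/s

A = 6s²
dA/dt = 12s · ds/dt = 12·14·4 = 672 cm²/s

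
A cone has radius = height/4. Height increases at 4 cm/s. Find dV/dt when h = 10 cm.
25π cm³/s

V = (1/3)π(h/4)²h = πh³/48
dV/dt = πh²/16 · 4
At h = 10: dV/dt = 25π cm³/s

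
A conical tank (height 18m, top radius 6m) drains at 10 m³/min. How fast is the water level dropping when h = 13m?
90/(169π) ≈ 0.1695 m/min

r/h = 6/18, so r = (1/3)h
V = (1/3)πr²h = (1/3)π((1/3)h)²h = (1/27)πh³
dV/dh = (1/9)πh²
dh/dt = (dV/dt)/(dV/dh) = -10/((1/9)π·13²) = -90/(169π) m/min
The level is dropping at 90/(169π) ≈ 0.1695 m/min.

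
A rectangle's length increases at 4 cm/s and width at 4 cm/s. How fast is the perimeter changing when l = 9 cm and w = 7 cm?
16 cm/s

P = 2(l + w)
dP/dt = 2(dl/dt + dw/dt) = 2(4 + 4) = 16 cm/s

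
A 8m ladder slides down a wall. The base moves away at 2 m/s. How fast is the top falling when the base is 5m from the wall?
10√39/39 ≈ 1.601 m/s

x² + y² = 8²
2x·dx/dt + 2y·dy/dt = 0
dy/dt = -x/y · dx/dt = -5/√39 · 2 = -10√39/39 m/s
The top is descending at 10√39/39 ≈ 1.601 m/s.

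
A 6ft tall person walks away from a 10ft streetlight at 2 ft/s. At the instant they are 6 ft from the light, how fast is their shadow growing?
3 ft/s

By similar triangles: 10/(x+s) = 6/s
Solving: s = 6x/4
ds/dt = 6/4 · dx/dt = 3/2 · 2 = 3 ft/s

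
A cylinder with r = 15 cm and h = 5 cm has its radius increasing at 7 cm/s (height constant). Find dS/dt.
490π cm²/s

S = 2πrh + 2πr² (lateral + bases)
dS/dt = (2πh + 4πr)·dr/dt = (2π·5 + 4π·15)·7
= 490π cm²/s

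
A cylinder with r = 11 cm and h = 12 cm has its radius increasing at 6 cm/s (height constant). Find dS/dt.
408π cm²/s

S = 2πrh + 2πr² (lateral + bases)
dS/dt = (2πh + 4πr)·dr/dt = (2π·12 + 4π·11)·6
= 408π cm²/s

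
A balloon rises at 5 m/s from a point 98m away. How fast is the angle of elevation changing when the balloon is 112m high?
0.022124 rad/s

tan(θ) = y/98
sec²(θ) · dθ/dt = (1/98) · dy/dt
dθ/dt = cos²(θ)/98 · 5 = 98/(98² + 112²) · 5
dθ/dt = 0.022124 rad/s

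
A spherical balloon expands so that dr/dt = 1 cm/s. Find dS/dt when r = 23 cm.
184π cm²/s

S = 4πr²
dS/dt = dS/dr · dr/dt = 8πr · 1
At r = 23: dS/dt = 184π cm²/s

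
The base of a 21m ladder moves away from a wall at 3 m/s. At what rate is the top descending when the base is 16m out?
48√185/185 ≈ 3.529 m/s

x² + y² = 21²
2x·dx/dt + 2y·dy/dt = 0
dy/dt = -x/y · dx/dt = -16/√185 · 3 = -48√185/185 m/s
The top is descending at 48√185/185 ≈ 3.529 m/s.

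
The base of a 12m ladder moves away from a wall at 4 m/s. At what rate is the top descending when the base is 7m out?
28√95/95 ≈ 2.873 m/s

x² + y² = 12²
2x·dx/dt + 2y·dy/dt = 0
dy/dt = -x/y · dx/dt = -7/√95 · 4 = -28√95/95 m/s
The top is descending at 28√95/95 ≈ 2.873 m/s.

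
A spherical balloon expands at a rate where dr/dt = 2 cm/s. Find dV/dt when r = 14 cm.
1568π cm³/s

V = (4/3)πr³
dV/dt = dV/dr · dr/dt = 4πr² · 2
At r = 14: dV/dt = 1568π cm³/s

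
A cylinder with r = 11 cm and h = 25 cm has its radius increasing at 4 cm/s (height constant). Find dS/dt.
376π cm²/s

S = 2πrh + 2πr² (lateral + bases)
dS/dt = (2πh + 4πr)·dr/dt = (2π·25 + 4π·11)·4
= 376π cm²/s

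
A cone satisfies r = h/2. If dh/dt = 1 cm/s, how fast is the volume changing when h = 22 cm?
121π cm³/s

V = (1/3)π(h/2)²h = πh³/12
dV/dt = πh²/4 · 1
At h = 22: dV/dt = 121π cm³/s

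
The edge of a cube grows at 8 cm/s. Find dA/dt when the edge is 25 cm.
2400 cm²/s

A = 6s²
dA/dt = 12s · ds/dt = 12·25·8 = 2400 cm²/s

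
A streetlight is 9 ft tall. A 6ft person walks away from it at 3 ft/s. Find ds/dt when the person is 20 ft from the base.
6 ft/s

By similar triangles: 9/(x+s) = 6/s
Solving: s = 6x/3
ds/dt = 6/3 · dx/dt = 2 · 3 = 6 ft/s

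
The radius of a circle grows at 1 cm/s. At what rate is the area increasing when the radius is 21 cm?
42π cm²/s

A = πr²
dA/dt = 2πr · dr/dt = 2π(21)(1) = 42π cm²/s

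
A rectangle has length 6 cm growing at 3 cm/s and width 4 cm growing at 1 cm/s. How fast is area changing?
18 cm²/s

A = lw
dA/dt = w·dl/dt + l·dw/dt = 4·3 + 6·1 = 18 cm²/s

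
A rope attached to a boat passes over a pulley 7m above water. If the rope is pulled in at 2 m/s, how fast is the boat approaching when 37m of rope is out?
37√330/330 ≈ 2.037 m/s

rope² = x² + 7²
x = √(37² - 7²) = 2√330
dx/dt = (rope/x) · d(rope)/dt = (37/(2√330)) · (-2) = -37√330/330 m/s
The boat approaches at 37√330/330 ≈ 2.037 m/s.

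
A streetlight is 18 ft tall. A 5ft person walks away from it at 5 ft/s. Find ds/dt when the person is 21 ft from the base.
25/13 ft/s

By similar triangles: 18/(x+s) = 5/s
Solving: s = 5x/13
ds/dt = 5/13 · dx/dt = 5/13 · 5 = 25/13 ft/s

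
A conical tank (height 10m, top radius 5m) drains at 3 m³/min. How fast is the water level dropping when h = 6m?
1/(3π) ≈ 0.1061 m/min

r/h = 5/10, so r = (1/2)h
V = (1/3)πr²h = (1/3)π((1/2)h)²h = (1/12)πh³
dV/dh = (1/4)πh²
dh/dt = (dV/dt)/(dV/dh) = -3/((1/4)π·6²) = -1/(3π) m/min
The level is dropping at 1/(3π) ≈ 0.1061 m/min.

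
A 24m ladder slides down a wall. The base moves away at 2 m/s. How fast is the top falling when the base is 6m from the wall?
2√15/15 ≈ 0.5164 m/s

x² + y² = 24²
2x·dx/dt + 2y·dy/dt = 0
dy/dt = -x/y · dx/dt = -6/(6√15) · 2 = -2√15/15 m/s
The top is descending at 2√15/15 ≈ 0.5164 m/s.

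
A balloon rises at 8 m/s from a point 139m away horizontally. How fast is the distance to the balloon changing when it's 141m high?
564√39202/19601 ≈ 5.697 m/s

z² = 139² + y²
z = √(139² + 141²) = √39202
dz/dt = y/z · dy/dt = 141/√39202 · 8 = 564√39202/19601 ≈ 5.697 m/s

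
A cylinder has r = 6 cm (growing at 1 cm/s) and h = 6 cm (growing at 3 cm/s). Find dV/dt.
180π cm³/s

V = πr²h
dV/dt = 2πrh·dr/dt + πr²·dh/dt
= 2π(6)(6)(1) + π(6)²(3)
= 180π cm³/s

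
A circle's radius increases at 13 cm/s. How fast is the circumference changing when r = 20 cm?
26π cm/s

C = 2πr
dC/dt = 2π · dr/dt = 2π · 13 = 26π cm/s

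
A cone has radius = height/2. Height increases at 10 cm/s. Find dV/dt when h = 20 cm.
1000π cm³/s

V = (1/3)π(h/2)²h = πh³/12
dV/dt = πh²/4 · 10
At h = 20: dV/dt = 1000π cm³/s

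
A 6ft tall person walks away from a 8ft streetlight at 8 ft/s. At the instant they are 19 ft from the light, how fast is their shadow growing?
24 ft/s

By similar triangles: 8/(x+s) = 6/s
Solving: s = 6x/2
ds/dt = 6/2 · dx/dt = 3 · 8 = 24 ft/s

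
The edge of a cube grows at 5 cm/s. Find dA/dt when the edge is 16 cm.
960 cm²/s

A = 6s²
dA/dt = 12s · ds/dt = 12·16·5 = 960 cm²/s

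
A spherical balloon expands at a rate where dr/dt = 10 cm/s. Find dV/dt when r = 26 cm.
27040π cm³/s

V = (4/3)πr³
dV/dt = dV/dr · dr/dt = 4πr² · 10
At r = 26: dV/dt = 27040π cm³/s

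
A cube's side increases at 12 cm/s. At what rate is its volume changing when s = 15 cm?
8100 cm³/s

V = s³
dV/dt = 3s² · ds/dt = 3·15²·12 = 8100 cm³/s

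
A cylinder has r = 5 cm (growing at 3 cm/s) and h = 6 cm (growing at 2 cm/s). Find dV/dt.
230π cm³/s

V = πr²h
dV/dt = 2πrh·dr/dt + πr²·dh/dt
= 2π(5)(6)(3) + π(5)²(2)
= 230π cm³/s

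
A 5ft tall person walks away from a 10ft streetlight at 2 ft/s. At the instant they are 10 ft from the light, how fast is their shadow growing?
2 ft/s

By similar triangles: 10/(x+s) = 5/s
Solving: s = 5x/5
ds/dt = 5/5 · dx/dt = 1 · 2 = 2 ft/s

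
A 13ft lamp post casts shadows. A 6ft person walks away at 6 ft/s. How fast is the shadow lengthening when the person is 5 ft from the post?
36/7 ft/s

By similar triangles: 13/(x+s) = 6/s
Solving: s = 6x/7
ds/dt = 6/7 · dx/dt = 6/7 · 6 = 36/7 ft/s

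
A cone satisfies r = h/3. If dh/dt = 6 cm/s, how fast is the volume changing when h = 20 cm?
800π/3 cm³/s

V = (1/3)π(h/3)²h = πh³/27
dV/dt = πh²/9 · 6
At h = 20: dV/dt = 800π/3 cm³/s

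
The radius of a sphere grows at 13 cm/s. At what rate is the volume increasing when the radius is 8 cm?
3328π cm³/s

V = (4/3)πr³
dV/dt = dV/dr · dr/dt = 4πr² · 13
At r = 8: dV/dt = 3328π cm³/s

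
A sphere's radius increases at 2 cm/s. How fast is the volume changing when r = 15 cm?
1800π cm³/s

V = (4/3)πr³
dV/dt = dV/dr · dr/dt = 4πr² · 2
At r = 15: dV/dt = 1800π cm³/s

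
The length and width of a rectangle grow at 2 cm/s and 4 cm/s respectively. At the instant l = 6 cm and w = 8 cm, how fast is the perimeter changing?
12 cm/s

P = 2(l + w)
dP/dt = 2(dl/dt + dw/dt) = 2(2 + 4) = 12 cm/s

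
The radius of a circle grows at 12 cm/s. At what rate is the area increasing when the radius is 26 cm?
624π cm²/s

A = πr²
dA/dt = 2πr · dr/dt = 2π(26)(12) = 624π cm²/s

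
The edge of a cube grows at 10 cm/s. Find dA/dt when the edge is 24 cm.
2880 cm²/s

A = 6s²
dA/dt = 12s · ds/dt = 12·24·10 = 2880 cm²/s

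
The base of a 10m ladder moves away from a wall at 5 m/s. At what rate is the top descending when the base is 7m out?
35√51/51 ≈ 4.901 m/s

x² + y² = 10²
2x·dx/dt + 2y·dy/dt = 0
dy/dt = -x/y · dx/dt = -7/√51 · 5 = -35√51/51 m/s
The top is descending at 35√51/51 ≈ 4.901 m/s.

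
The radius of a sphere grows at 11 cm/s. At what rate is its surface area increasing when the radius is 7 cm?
616π cm²/s

S = 4πr²
dS/dt = dS/dr · dr/dt = 8πr · 11
At r = 7: dS/dt = 616π cm²/s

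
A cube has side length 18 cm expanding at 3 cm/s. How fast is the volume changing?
2916 cm³/s

V = s³
dV/dt = 3s² · ds/dt = 3·18²·3 = 2916 cm³/s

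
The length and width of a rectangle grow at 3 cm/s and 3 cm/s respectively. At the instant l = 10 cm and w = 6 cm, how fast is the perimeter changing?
12 cm/s

P = 2(l + w)
dP/dt = 2(dl/dt + dw/dt) = 2(3 + 3) = 12 cm/s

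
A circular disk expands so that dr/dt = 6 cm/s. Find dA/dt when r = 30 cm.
360π cm²/s

A = πr²
dA/dt = 2πr · dr/dt = 2π(30)(6) = 360π cm²/s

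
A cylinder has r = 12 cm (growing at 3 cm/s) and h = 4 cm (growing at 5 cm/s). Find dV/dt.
1008π cm³/s

V = πr²h
dV/dt = 2πrh·dr/dt + πr²·dh/dt
= 2π(12)(4)(3) + π(12)²(5)
= 1008π cm³/s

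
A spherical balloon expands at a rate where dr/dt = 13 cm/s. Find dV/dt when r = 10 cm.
5200π cm³/s

V = (4/3)πr³
dV/dt = dV/dr · dr/dt = 4πr² · 13
At r = 10: dV/dt = 5200π cm³/s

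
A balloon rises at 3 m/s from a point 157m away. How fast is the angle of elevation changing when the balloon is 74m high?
0.015635 rad/s

tan(θ) = y/157
sec²(θ) · dθ/dt = (1/157) · dy/dt
dθ/dt = cos²(θ)/157 · 3 = 157/(157² + 74²) · 3
dθ/dt = 0.015635 rad/s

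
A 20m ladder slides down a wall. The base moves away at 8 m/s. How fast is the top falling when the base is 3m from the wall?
24√391/391 ≈ 1.214 m/s

x² + y² = 20²
2x·dx/dt + 2y·dy/dt = 0
dy/dt = -x/y · dx/dt = -3/√391 · 8 = -24√391/391 m/s
The top is descending at 24√391/391 ≈ 1.214 m/s.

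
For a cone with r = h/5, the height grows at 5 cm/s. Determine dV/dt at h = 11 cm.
121π/5 cm³/s

V = (1/3)π(h/5)²h = πh³/75
dV/dt = πh²/25 · 5
At h = 11: dV/dt = 121π/5 cm³/s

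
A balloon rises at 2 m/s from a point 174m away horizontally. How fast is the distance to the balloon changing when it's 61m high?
122√33997/33997 ≈ 0.6617 m/s

z² = 174² + y²
z = √(174² + 61²) = √33997
dz/dt = y/z · dy/dt = 61/√33997 · 2 = 122√33997/33997 ≈ 0.6617 m/s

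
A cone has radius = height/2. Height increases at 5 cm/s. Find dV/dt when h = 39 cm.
7605π/4 cm³/s

V = (1/3)π(h/2)²h = πh³/12
dV/dt = πh²/4 · 5
At h = 39: dV/dt = 7605π/4 cm³/s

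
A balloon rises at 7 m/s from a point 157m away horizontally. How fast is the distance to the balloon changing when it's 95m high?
665√33674/33674 ≈ 3.624 m/s

z² = 157² + y²
z = √(157² + 95²) = √33674
dz/dt = y/z · dy/dt = 95/√33674 · 7 = 665√33674/33674 ≈ 3.624 m/s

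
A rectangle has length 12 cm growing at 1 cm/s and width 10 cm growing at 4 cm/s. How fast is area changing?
58 cm²/s

A = lw
dA/dt = w·dl/dt + l·dw/dt = 10·1 + 12·4 = 58 cm²/s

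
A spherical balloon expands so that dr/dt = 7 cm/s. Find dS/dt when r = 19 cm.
1064π cm²/s

S = 4πr²
dS/dt = dS/dr · dr/dt = 8πr · 7
At r = 19: dS/dt = 1064π cm²/s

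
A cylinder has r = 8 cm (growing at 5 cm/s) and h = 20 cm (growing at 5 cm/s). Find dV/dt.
1920π cm³/s

V = πr²h
dV/dt = 2πrh·dr/dt + πr²·dh/dt
= 2π(8)(20)(5) + π(8)²(5)
= 1920π cm³/s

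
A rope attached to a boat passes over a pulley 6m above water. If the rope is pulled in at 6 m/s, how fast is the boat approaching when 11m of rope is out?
66√85/85 ≈ 7.159 m/s

rope² = x² + 6²
x = √(11² - 6²) = √85
dx/dt = (rope/x) · d(rope)/dt = (11/√85) · (-6) = -66√85/85 m/s
The boat approaches at 66√85/85 ≈ 7.159 m/s.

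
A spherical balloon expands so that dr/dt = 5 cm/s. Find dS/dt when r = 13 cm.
520π cm²/s

S = 4πr²
dS/dt = dS/dr · dr/dt = 8πr · 5
At r = 13: dS/dt = 520π cm²/s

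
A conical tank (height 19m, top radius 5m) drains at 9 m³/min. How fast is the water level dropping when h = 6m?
361/(100π) ≈ 1.149 m/min

r/h = 5/19, so r = (5/19)h
V = (1/3)πr²h = (1/3)π((5/19)h)²h = (25/1083)πh³
dV/dh = (25/361)πh²
dh/dt = (dV/dt)/(dV/dh) = -9/((25/361)π·6²) = -361/(100π) m/min
The level is dropping at 361/(100π) ≈ 1.149 m/min.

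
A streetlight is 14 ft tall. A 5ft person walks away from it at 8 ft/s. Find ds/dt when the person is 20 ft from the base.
40/9 ft/s

By similar triangles: 14/(x+s) = 5/s
Solving: s = 5x/9
ds/dt = 5/9 · dx/dt = 5/9 · 8 = 40/9 ft/s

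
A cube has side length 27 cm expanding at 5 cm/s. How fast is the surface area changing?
1620 cm²/s

A = 6s²
dA/dt = 12s · ds/dt = 12·27·5 = 1620 cm²/s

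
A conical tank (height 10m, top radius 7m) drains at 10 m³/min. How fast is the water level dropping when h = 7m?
1000/(2401π) ≈ 0.1326 m/min

r/h = 7/10, so r = (7/10)h
V = (1/3)πr²h = (1/3)π((7/10)h)²h = (49/300)πh³
dV/dh = (49/100)πh²
dh/dt = (dV/dt)/(dV/dh) = -10/((49/100)π·7²) = -1000/(2401π) m/min
The level is dropping at 1000/(2401π) ≈ 0.1326 m/min.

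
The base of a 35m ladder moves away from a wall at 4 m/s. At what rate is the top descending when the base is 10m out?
8√5/15 ≈ 1.193 m/s

x² + y² = 35²
2x·dx/dt + 2y·dy/dt = 0
dy/dt = -x/y · dx/dt = -10/(15√5) · 4 = -8√5/15 m/s
The top is descending at 8√5/15 ≈ 1.193 m/s.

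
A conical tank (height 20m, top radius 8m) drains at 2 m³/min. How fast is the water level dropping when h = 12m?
25/(288π) ≈ 0.02763 m/min

r/h = 8/20, so r = (2/5)h
V = (1/3)πr²h = (1/3)π((2/5)h)²h = (4/75)πh³
dV/dh = (4/25)πh²
dh/dt = (dV/dt)/(dV/dh) = -2/((4/25)π·12²) = -25/(288π) m/min
The level is dropping at 25/(288π) ≈ 0.02763 m/min.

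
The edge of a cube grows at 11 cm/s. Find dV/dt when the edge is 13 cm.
5577 cm³/s

V = s³
dV/dt = 3s² · ds/dt = 3·13²·11 = 5577 cm³/s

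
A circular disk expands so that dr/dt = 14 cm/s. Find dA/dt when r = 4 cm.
112π cm²/s

A = πr²
dA/dt = 2πr · dr/dt = 2π(4)(14) = 112π cm²/s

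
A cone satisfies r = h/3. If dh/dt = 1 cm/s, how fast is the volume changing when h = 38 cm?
1444π/9 cm³/s

V = (1/3)π(h/3)²h = πh³/27
dV/dt = πh²/9 · 1
At h = 38: dV/dt = 1444π/9 cm³/s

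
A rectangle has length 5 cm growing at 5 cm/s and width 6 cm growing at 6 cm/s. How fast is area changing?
60 cm²/s

A = lw
dA/dt = w·dl/dt + l·dw/dt = 6·5 + 5·6 = 60 cm²/s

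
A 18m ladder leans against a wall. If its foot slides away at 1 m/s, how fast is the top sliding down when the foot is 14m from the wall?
7√2/8 ≈ 1.237 m/s

x² + y² = 18²
2x·dx/dt + 2y·dy/dt = 0
dy/dt = -x/y · dx/dt = -14/(8√2) · 1 = -7√2/8 m/s
The top is descending at 7√2/8 ≈ 1.237 m/s.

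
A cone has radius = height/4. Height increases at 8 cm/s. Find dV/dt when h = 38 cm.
722π cm³/s

V = (1/3)π(h/4)²h = πh³/48
dV/dt = πh²/16 · 8
At h = 38: dV/dt = 722π cm³/s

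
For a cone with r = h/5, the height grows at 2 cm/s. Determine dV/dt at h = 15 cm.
18π cm³/s

V = (1/3)π(h/5)²h = πh³/75
dV/dt = πh²/25 · 2
At h = 15: dV/dt = 18π cm³/s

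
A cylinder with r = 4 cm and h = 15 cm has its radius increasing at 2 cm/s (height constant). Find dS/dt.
92π cm²/s

S = 2πrh + 2πr² (lateral + bases)
dS/dt = (2πh + 4πr)·dr/dt = (2π·15 + 4π·4)·2
= 92π cm²/s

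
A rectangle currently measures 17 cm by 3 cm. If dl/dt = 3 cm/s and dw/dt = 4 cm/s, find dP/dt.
14 cm/s

P = 2(l + w)
dP/dt = 2(dl/dt + dw/dt) = 2(3 + 4) = 14 cm/s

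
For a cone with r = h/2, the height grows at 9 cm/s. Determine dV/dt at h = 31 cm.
8649π/4 cm³/s

V = (1/3)π(h/2)²h = πh³/12
dV/dt = πh²/4 · 9
At h = 31: dV/dt = 8649π/4 cm³/s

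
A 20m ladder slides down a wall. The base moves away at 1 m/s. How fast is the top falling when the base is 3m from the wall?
3√391/391 ≈ 0.1517 m/s

x² + y² = 20²
2x·dx/dt + 2y·dy/dt = 0
dy/dt = -x/y · dx/dt = -3/√391 · 1 = -3√391/391 m/s
The top is descending at 3√391/391 ≈ 0.1517 m/s.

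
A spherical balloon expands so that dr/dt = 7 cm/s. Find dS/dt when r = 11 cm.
616π cm²/s

S = 4πr²
dS/dt = dS/dr · dr/dt = 8πr · 7
At r = 11: dS/dt = 616π cm²/s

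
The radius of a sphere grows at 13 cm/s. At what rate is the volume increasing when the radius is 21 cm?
22932π cm³/s

V = (4/3)πr³
dV/dt = dV/dr · dr/dt = 4πr² · 13
At r = 21: dV/dt = 22932π cm³/s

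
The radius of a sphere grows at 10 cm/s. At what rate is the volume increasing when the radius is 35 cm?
49000π cm³/s

V = (4/3)πr³
dV/dt = dV/dr · dr/dt = 4πr² · 10
At r = 35: dV/dt = 49000π cm³/s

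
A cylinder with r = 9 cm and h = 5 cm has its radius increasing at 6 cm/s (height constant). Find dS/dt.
276π cm²/s

S = 2πrh + 2πr² (lateral + bases)
dS/dt = (2πh + 4πr)·dr/dt = (2π·5 + 4π·9)·6
= 276π cm²/s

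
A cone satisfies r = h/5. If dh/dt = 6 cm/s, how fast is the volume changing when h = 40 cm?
384π cm³/s

V = (1/3)π(h/5)²h = πh³/75
dV/dt = πh²/25 · 6
At h = 40: dV/dt = 384π cm³/s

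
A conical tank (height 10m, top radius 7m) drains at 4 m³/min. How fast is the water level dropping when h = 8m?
25/(196π) ≈ 0.0406 m/min

r/h = 7/10, so r = (7/10)h
V = (1/3)πr²h = (1/3)π((7/10)h)²h = (49/300)πh³
dV/dh = (49/100)πh²
dh/dt = (dV/dt)/(dV/dh) = -4/((49/100)π·8²) = -25/(196π) m/min
The level is dropping at 25/(196π) ≈ 0.0406 m/min.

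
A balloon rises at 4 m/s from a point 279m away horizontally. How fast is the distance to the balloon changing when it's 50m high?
200√80341/80341 ≈ 0.7056 m/s

z² = 279² + y²
z = √(279² + 50²) = √80341
dz/dt = y/z · dy/dt = 50/√80341 · 4 = 200√80341/80341 ≈ 0.7056 m/s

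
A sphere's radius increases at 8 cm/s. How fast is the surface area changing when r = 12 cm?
768π cm²/s

S = 4πr²
dS/dt = dS/dr · dr/dt = 8πr · 8
At r = 12: dS/dt = 768π cm²/s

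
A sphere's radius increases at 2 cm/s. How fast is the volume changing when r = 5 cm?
200π cm³/s

V = (4/3)πr³
dV/dt = dV/dr · dr/dt = 4πr² · 2
At r = 5: dV/dt = 200π cm³/s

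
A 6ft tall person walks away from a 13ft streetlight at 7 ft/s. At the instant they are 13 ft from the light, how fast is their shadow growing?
6 ft/s

By similar triangles: 13/(x+s) = 6/s
Solving: s = 6x/7
ds/dt = 6/7 · dx/dt = 6/7 · 7 = 6 ft/s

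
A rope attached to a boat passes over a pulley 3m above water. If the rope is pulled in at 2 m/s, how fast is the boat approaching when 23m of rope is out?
23√130/130 ≈ 2.017 m/s

rope² = x² + 3²
x = √(23² - 3²) = 2√130
dx/dt = (rope/x) · d(rope)/dt = (23/(2√130)) · (-2) = -23√130/130 m/s
The boat approaches at 23√130/130 ≈ 2.017 m/s.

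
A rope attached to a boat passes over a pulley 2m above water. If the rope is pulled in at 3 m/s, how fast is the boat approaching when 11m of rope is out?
11√13/13 ≈ 3.051 m/s

rope² = x² + 2²
x = √(11² - 2²) = 3√13
dx/dt = (rope/x) · d(rope)/dt = (11/(3√13)) · (-3) = -11√13/13 m/s
The boat approaches at 11√13/13 ≈ 3.051 m/s.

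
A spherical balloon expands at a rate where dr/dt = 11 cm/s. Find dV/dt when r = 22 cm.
21296π cm³/s

V = (4/3)πr³
dV/dt = dV/dr · dr/dt = 4πr² · 11
At r = 22: dV/dt = 21296π cm³/s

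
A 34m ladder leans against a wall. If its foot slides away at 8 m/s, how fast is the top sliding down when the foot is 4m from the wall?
16√285/285 ≈ 0.9478 m/s

x² + y² = 34²
2x·dx/dt + 2y·dy/dt = 0
dy/dt = -x/y · dx/dt = -4/(2√285) · 8 = -16√285/285 m/s
The top is descending at 16√285/285 ≈ 0.9478 m/s.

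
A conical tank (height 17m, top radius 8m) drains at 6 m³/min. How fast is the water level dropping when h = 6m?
289/(384π) ≈ 0.2396 m/min

r/h = 8/17, so r = (8/17)h
V = (1/3)πr²h = (1/3)π((8/17)h)²h = (64/867)πh³
dV/dh = (64/289)πh²
dh/dt = (dV/dt)/(dV/dh) = -6/((64/289)π·6²) = -289/(384π) m/min
The level is dropping at 289/(384π) ≈ 0.2396 m/min.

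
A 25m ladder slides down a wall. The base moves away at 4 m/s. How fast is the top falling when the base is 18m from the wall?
72√301/301 ≈ 4.15 m/s

x² + y² = 25²
2x·dx/dt + 2y·dy/dt = 0
dy/dt = -x/y · dx/dt = -18/√301 · 4 = -72√301/301 m/s
The top is descending at 72√301/301 ≈ 4.15 m/s.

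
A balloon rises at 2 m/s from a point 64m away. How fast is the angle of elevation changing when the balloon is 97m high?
0.009478 rad/s

tan(θ) = y/64
sec²(θ) · dθ/dt = (1/64) · dy/dt
dθ/dt = cos²(θ)/64 · 2 = 64/(64² + 97²) · 2
dθ/dt = 0.009478 rad/s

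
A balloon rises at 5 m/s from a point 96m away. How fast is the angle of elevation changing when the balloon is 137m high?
0.017152 rad/s

tan(θ) = y/96
sec²(θ) · dθ/dt = (1/96) · dy/dt
dθ/dt = cos²(θ)/96 · 5 = 96/(96² + 137²) · 5
dθ/dt = 0.017152 rad/s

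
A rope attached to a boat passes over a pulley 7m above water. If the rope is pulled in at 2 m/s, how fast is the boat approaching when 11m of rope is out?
11√2/6 ≈ 2.593 m/s

rope² = x² + 7²
x = √(11² - 7²) = 6√2
dx/dt = (rope/x) · d(rope)/dt = (11/(6√2)) · (-2) = -11√2/6 m/s
The boat approaches at 11√2/6 ≈ 2.593 m/s.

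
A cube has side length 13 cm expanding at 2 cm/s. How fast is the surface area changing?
312 cm²/s

A = 6s²
dA/dt = 12s · ds/dt = 12·13·2 = 312 cm²/s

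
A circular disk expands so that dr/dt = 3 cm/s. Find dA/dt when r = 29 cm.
174π cm²/s

A = πr²
dA/dt = 2πr · dr/dt = 2π(29)(3) = 174π cm²/s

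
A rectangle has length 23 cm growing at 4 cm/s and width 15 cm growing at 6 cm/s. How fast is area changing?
198 cm²/s

A = lw
dA/dt = w·dl/dt + l·dw/dt = 15·4 + 23·6 = 198 cm²/s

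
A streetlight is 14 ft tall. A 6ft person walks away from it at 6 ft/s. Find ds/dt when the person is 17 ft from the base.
9/2 ft/s

By similar triangles: 14/(x+s) = 6/s
Solving: s = 6x/8
ds/dt = 6/8 · dx/dt = 3/4 · 6 = 9/2 ft/s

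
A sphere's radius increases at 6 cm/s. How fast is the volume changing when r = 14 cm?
4704π cm³/s

V = (4/3)πr³
dV/dt = dV/dr · dr/dt = 4πr² · 6
At r = 14: dV/dt = 4704π cm³/s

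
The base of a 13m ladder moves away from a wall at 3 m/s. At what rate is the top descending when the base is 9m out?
27√22/44 ≈ 2.878 m/s

x² + y² = 13²
2x·dx/dt + 2y·dy/dt = 0
dy/dt = -x/y · dx/dt = -9/(2√22) · 3 = -27√22/44 m/s
The top is descending at 27√22/44 ≈ 2.878 m/s.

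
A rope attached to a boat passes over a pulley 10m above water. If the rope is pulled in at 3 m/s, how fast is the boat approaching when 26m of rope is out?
13/4 = 3.25 m/s

rope² = x² + 10²
x = √(26² - 10²) = 24
dx/dt = (rope/x) · d(rope)/dt = (26/24) · (-3) = -13/4 m/s
The boat approaches at 13/4 = 3.25 m/s.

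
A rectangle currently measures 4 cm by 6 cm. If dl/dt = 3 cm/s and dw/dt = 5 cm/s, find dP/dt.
16 cm/s

P = 2(l + w)
dP/dt = 2(dl/dt + dw/dt) = 2(3 + 5) = 16 cm/s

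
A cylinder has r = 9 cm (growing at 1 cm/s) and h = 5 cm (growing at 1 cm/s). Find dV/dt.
171π cm³/s

V = πr²h
dV/dt = 2πrh·dr/dt + πr²·dh/dt
= 2π(9)(5)(1) + π(9)²(1)
= 171π cm³/s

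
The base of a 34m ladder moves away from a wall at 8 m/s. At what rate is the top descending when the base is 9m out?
72√43/215 ≈ 2.196 m/s

x² + y² = 34²
2x·dx/dt + 2y·dy/dt = 0
dy/dt = -x/y · dx/dt = -9/(5√43) · 8 = -72√43/215 m/s
The top is descending at 72√43/215 ≈ 2.196 m/s.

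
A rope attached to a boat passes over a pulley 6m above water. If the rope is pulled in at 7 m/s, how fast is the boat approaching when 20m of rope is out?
10√91/13 ≈ 7.338 m/s

rope² = x² + 6²
x = √(20² - 6²) = 2√91
dx/dt = (rope/x) · d(rope)/dt = (20/(2√91)) · (-7) = -10√91/13 m/s
The boat approaches at 10√91/13 ≈ 7.338 m/s.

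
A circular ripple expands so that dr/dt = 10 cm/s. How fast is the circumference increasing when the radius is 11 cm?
20π cm/s

C = 2πr
dC/dt = 2π · dr/dt = 2π · 10 = 20π cm/s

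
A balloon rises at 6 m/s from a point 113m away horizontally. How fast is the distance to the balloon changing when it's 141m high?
423√1306/3265 ≈ 4.682 m/s

z² = 113² + y²
z = √(113² + 141²) = 5√1306
dz/dt = y/z · dy/dt = 141/(5√1306) · 6 = 423√1306/3265 ≈ 4.682 m/s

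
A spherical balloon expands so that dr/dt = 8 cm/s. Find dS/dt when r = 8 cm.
512π cm²/s

S = 4πr²
dS/dt = dS/dr · dr/dt = 8πr · 8
At r = 8: dS/dt = 512π cm²/s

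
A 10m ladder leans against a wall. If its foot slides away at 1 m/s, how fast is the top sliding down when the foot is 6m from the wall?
3/4 = 0.75 m/s

x² + y² = 10²
2x·dx/dt + 2y·dy/dt = 0
dy/dt = -x/y · dx/dt = -6/8 · 1 = -3/4 m/s
The top is descending at 3/4 = 0.75 m/s.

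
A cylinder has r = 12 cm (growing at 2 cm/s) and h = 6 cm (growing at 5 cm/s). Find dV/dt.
1008π cm³/s

V = πr²h
dV/dt = 2πrh·dr/dt + πr²·dh/dt
= 2π(12)(6)(2) + π(12)²(5)
= 1008π cm³/s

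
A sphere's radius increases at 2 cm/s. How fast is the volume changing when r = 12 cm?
1152π cm³/s

V = (4/3)πr³
dV/dt = dV/dr · dr/dt = 4πr² · 2
At r = 12: dV/dt = 1152π cm³/s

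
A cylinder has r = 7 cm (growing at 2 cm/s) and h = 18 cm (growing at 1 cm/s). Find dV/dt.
553π cm³/s

V = πr²h
dV/dt = 2πrh·dr/dt + πr²·dh/dt
= 2π(7)(18)(2) + π(7)²(1)
= 553π cm³/s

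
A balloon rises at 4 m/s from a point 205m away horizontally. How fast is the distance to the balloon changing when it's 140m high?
112√2465/2465 ≈ 2.256 m/s

z² = 205² + y²
z = √(205² + 140²) = 5√2465
dz/dt = y/z · dy/dt = 140/(5√2465) · 4 = 112√2465/2465 ≈ 2.256 m/s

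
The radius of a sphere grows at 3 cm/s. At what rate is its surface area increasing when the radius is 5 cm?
120π cm²/s

S = 4πr²
dS/dt = dS/dr · dr/dt = 8πr · 3
At r = 5: dS/dt = 120π cm²/s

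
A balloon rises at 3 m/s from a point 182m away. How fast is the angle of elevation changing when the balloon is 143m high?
0.010192 rad/s

tan(θ) = y/182
sec²(θ) · dθ/dt = (1/182) · dy/dt
dθ/dt = cos²(θ)/182 · 3 = 182/(182² + 143²) · 3
dθ/dt = 0.010192 rad/s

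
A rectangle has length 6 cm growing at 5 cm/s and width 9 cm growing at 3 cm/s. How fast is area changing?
63 cm²/s

A = lw
dA/dt = w·dl/dt + l·dw/dt = 9·5 + 6·3 = 63 cm²/s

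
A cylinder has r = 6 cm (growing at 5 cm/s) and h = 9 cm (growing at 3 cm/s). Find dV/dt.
648π cm³/s

V = πr²h
dV/dt = 2πrh·dr/dt + πr²·dh/dt
= 2π(6)(9)(5) + π(6)²(3)
= 648π cm³/s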